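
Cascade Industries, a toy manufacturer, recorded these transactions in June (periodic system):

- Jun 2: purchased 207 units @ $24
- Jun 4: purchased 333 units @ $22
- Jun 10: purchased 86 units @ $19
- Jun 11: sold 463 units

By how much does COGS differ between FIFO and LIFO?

FIFO COGS: 207 @ $24 + 256 @ $22 = $10,600
LIFO COGS: 86 @ $19 + 333 @ $22 + 44 @ $24 = $10,016
Difference = |$10,600 − $10,016| = $584

$584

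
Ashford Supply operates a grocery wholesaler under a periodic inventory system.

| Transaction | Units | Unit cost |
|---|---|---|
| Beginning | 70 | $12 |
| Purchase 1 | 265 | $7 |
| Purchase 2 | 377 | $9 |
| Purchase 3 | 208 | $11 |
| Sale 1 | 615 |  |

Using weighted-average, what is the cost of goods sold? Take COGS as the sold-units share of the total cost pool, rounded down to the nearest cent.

COGS = $5,599.17

Sale 1, sell 615: 615/920 × $8,376.00 → $5,599.17
Ending inventory (cost pool remaining) = $2,776.83
Check: goods available $8,376.00 = COGS $5,599.17 + ending $2,776.83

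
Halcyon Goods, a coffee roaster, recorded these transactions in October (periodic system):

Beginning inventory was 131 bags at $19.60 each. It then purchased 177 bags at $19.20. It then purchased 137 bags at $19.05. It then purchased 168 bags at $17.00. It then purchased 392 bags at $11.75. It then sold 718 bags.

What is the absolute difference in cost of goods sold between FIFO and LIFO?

FIFO COGS: 131 @ $19.60 + 177 @ $19.20 + 137 @ $19.05 + 168 @ $17.00 + 105 @ $11.75 = $12,665.60
LIFO COGS: 392 @ $11.75 + 168 @ $17.00 + 137 @ $19.05 + 21 @ $19.20 = $10,475.05
Difference = |$12,665.60 − $10,475.05| = $2,190.55

$2,190.55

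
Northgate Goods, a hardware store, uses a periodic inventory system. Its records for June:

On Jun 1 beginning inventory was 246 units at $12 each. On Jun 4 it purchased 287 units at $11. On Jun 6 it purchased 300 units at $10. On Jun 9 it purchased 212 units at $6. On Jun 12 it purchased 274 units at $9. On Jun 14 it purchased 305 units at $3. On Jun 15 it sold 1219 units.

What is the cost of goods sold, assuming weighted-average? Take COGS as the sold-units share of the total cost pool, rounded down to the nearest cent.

COGS = $10,329.97

Jun 15, sell 1219: 1219/1624 × $13,762.00 → $10,329.97
Ending inventory (cost pool remaining) = $3,432.03
Check: goods available $13,762.00 = COGS $10,329.97 + ending $3,432.03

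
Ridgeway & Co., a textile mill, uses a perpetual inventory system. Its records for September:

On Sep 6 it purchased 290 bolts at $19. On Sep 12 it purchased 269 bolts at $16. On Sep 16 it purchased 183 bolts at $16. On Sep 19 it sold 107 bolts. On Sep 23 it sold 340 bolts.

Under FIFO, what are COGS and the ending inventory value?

Sep 19, 107 sold [FIFO — oldest first]: 107 @ $19 = $2,033
Sep 23, 340 sold [FIFO — oldest first]: 183 @ $19 + 157 @ $16 = $5,989
Total COGS = $2,033 + $5,989 = $8,022
Ending inventory: 112 @ $16 + 183 @ $16 = $4,720

COGS = $8,022; ending inventory = $4,720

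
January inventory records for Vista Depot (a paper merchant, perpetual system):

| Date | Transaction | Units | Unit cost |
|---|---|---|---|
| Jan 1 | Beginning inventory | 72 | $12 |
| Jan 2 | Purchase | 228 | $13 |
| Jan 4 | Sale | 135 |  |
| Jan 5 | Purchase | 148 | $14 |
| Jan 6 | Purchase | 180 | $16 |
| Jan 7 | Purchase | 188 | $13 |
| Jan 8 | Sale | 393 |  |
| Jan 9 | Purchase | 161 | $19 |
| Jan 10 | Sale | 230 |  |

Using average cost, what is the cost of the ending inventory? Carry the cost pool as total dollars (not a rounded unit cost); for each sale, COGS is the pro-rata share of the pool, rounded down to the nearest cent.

Ending inventory = $3,451.92

After Jan 1: 72 on hand, pool $864.00 (≈ $12.0000 each)
After Jan 2: 300 on hand, pool $3,828.00 (≈ $12.7600 each)
Jan 4, sell 135: 135/300 × $3,828.00 → $1,722.60
After Jan 5: 313 on hand, pool $4,177.40 (≈ $13.3463 each)
After Jan 6: 493 on hand, pool $7,057.40 (≈ $14.3152 each)
After Jan 7: 681 on hand, pool $9,501.40 (≈ $13.9521 each)
Jan 8, sell 393: 393/681 × $9,501.40 → $5,483.18
After Jan 9: 449 on hand, pool $7,077.22 (≈ $15.7622 each)
Jan 10, sell 230: 230/449 × $7,077.22 → $3,625.30
Total COGS = $1,722.60 + $5,483.18 + $3,625.30 = $10,831.08
Ending inventory (cost pool remaining) = $3,451.92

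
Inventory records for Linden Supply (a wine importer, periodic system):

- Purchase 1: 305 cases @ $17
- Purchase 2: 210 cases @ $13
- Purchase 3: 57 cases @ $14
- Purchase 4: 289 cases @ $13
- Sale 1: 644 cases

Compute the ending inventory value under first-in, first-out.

Sale 1 (644) [FIFO — oldest first]: 305 @ $17 + 210 @ $13 + 57 @ $14 + 72 @ $13 = $9,649
Ending inventory: 217 @ $13 = $2,821

Ending inventory = $2,821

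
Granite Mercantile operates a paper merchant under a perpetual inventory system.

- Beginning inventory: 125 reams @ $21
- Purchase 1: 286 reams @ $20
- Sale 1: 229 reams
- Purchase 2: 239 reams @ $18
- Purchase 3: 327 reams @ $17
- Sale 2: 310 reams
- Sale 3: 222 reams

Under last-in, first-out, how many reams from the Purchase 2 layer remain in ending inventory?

Sale 1 (229) [LIFO — newest first]: 229 @ $20 = $4,580
Sale 2 (310) [LIFO — newest first]: 310 @ $17 = $5,270
Sale 3 (222) [LIFO — newest first]: 17 @ $17 + 205 @ $18 = $3,979
Total COGS = $4,580 + $5,270 + $3,979 = $13,829
Ending inventory: 125 @ $21 + 57 @ $20 + 34 @ $18 = $4,377
Check: goods available $18,206 = COGS $13,829 + ending $4,377

34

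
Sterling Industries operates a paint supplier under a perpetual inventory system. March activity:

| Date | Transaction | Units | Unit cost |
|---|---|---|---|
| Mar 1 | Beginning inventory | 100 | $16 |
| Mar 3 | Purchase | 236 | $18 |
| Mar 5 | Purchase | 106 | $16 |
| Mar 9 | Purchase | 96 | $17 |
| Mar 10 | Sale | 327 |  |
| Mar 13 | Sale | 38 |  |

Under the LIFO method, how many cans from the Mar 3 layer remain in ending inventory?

Mar 10, 327 sold [LIFO — newest first]: 96 @ $17 + 106 @ $16 + 125 @ $18 = $5,578
Mar 13, 38 sold [LIFO — newest first]: 38 @ $18 = $684
Total COGS = $5,578 + $684 = $6,262
Ending inventory: 100 @ $16 + 73 @ $18 = $2,914
Check: goods available $9,176 = COGS $6,262 + ending $2,914

73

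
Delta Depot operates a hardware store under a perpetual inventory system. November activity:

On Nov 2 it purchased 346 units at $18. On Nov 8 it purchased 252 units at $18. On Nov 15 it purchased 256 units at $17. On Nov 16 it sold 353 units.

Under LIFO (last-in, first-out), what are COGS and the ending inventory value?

Nov 16, 353 sold [LIFO — newest first]: 256 @ $17 + 97 @ $18 = $6,098
Ending inventory: 346 @ $18 + 155 @ $18 = $9,018

COGS = $6,098; ending inventory = $9,018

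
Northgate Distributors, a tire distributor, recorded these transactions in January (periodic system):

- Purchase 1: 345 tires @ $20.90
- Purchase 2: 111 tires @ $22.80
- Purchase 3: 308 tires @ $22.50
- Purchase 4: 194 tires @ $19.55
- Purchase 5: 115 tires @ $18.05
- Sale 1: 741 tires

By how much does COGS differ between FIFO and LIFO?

$552.85

FIFO COGS: 345 @ $20.90 + 111 @ $22.80 + 285 @ $22.50 = $16,153.80
LIFO COGS: 115 @ $18.05 + 194 @ $19.55 + 308 @ $22.50 + 111 @ $22.80 + 13 @ $20.90 = $15,600.95
Difference = |$16,153.80 − $15,600.95| = $552.85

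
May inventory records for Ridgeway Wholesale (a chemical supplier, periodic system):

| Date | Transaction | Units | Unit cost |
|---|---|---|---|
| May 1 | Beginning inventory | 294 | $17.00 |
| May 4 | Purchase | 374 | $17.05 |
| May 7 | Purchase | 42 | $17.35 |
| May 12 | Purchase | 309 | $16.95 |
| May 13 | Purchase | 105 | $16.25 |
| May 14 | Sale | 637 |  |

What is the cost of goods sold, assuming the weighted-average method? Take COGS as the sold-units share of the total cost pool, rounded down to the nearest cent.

May 14, sell 637: 637/1124 × $19,047.20 → $10,794.54
Ending inventory (cost pool remaining) = $8,252.66
Check: goods available $19,047.20 = COGS $10,794.54 + ending $8,252.66

COGS = $10,794.54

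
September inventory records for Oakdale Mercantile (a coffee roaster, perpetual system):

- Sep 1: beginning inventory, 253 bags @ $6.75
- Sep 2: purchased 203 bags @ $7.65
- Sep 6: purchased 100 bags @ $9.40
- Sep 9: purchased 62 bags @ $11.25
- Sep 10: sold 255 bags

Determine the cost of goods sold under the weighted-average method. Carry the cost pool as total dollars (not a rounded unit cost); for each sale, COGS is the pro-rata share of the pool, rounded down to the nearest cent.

COGS = $2,021.10

After Sep 1: 253 on hand, pool $1,707.75 (≈ $6.7500 each)
After Sep 2: 456 on hand, pool $3,260.70 (≈ $7.1507 each)
After Sep 6: 556 on hand, pool $4,200.70 (≈ $7.5552 each)
After Sep 9: 618 on hand, pool $4,898.20 (≈ $7.9259 each)
Sep 10, sell 255: 255/618 × $4,898.20 → $2,021.10
Ending inventory (cost pool remaining) = $2,877.10
Check: goods available $4,898.20 = COGS $2,021.10 + ending $2,877.10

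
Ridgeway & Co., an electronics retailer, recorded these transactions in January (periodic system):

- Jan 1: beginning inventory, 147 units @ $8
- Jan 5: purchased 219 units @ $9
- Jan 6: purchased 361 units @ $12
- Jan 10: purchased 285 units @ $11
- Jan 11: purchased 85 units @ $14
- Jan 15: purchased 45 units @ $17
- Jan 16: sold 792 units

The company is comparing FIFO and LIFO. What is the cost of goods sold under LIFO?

FIFO COGS: 147 @ $8 + 219 @ $9 + 361 @ $12 + 65 @ $11 = $8,194
LIFO COGS: 45 @ $17 + 85 @ $14 + 285 @ $11 + 361 @ $12 + 16 @ $9 = $9,566

COGS = $9,566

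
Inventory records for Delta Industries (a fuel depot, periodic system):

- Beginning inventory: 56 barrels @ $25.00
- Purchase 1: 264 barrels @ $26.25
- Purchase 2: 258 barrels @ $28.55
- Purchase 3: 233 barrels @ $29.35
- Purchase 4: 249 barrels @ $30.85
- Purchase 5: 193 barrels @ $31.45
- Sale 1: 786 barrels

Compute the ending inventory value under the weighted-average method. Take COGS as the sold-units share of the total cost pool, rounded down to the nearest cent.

Sale 1, sell 786: 786/1253 × $36,285.95 → $22,761.97
Ending inventory (cost pool remaining) = $13,523.98
Check: goods available $36,285.95 = COGS $22,761.97 + ending $13,523.98

Ending inventory = $13,523.98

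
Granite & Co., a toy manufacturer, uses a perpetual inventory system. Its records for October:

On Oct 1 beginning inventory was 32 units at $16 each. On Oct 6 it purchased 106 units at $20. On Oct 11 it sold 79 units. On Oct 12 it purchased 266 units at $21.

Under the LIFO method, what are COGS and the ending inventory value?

COGS = $1,580; ending inventory = $6,638

Oct 11, 79 sold [LIFO — newest first]: 79 @ $20 = $1,580
Ending inventory: 32 @ $16 + 27 @ $20 + 266 @ $21 = $6,638
Check: goods available $8,218 = COGS $1,580 + ending $6,638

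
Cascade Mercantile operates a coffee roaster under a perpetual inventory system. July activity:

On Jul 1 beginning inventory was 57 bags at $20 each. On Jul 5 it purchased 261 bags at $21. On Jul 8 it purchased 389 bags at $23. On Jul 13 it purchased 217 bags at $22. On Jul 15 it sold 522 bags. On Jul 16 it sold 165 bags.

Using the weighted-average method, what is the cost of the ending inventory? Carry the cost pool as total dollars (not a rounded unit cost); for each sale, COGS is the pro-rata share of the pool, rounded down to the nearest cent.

Ending inventory = $5,217.60

After Jul 1: 57 on hand, pool $1,140.00 (≈ $20.0000 each)
After Jul 5: 318 on hand, pool $6,621.00 (≈ $20.8208 each)
After Jul 8: 707 on hand, pool $15,568.00 (≈ $22.0198 each)
After Jul 13: 924 on hand, pool $20,342.00 (≈ $22.0152 each)
Jul 15, sell 522: 522/924 × $20,342.00 → $11,491.90
Jul 16, sell 165: 165/402 × $8,850.10 → $3,632.50
Total COGS = $11,491.90 + $3,632.50 = $15,124.40
Ending inventory (cost pool remaining) = $5,217.60
Check: goods available $20,342.00 = COGS $15,124.40 + ending $5,217.60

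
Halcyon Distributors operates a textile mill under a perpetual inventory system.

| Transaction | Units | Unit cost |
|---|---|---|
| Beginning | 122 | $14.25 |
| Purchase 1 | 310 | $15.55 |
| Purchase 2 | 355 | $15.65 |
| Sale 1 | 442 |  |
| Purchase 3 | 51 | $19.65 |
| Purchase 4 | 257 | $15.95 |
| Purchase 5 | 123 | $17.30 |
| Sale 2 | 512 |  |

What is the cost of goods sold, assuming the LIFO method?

COGS = $15,397.35

Sale 1 (442) [LIFO — newest first]: 355 @ $15.65 + 87 @ $15.55 = $6,908.60
Sale 2 (512) [LIFO — newest first]: 123 @ $17.30 + 257 @ $15.95 + 51 @ $19.65 + 81 @ $15.55 = $8,488.75
Total COGS = $6,908.60 + $8,488.75 = $15,397.35
Ending inventory: 122 @ $14.25 + 142 @ $15.55 = $3,946.60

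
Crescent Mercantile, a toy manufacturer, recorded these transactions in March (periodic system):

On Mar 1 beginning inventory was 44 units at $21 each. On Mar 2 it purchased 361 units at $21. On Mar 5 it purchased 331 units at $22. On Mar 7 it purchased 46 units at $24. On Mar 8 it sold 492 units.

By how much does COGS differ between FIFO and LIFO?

FIFO COGS: 44 @ $21 + 361 @ $21 + 87 @ $22 = $10,419
LIFO COGS: 46 @ $24 + 331 @ $22 + 115 @ $21 = $10,801
Difference = |$10,419 − $10,801| = $382

$382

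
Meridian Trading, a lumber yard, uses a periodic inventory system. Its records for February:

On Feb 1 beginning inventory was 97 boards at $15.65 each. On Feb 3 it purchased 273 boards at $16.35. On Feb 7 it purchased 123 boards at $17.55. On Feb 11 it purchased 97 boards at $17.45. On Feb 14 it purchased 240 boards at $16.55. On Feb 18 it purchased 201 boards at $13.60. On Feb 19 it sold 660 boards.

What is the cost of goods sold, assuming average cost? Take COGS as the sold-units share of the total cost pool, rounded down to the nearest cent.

COGS = $10,587.20

Feb 19, sell 660: 660/1031 × $16,538.50 → $10,587.20
Ending inventory (cost pool remaining) = $5,951.30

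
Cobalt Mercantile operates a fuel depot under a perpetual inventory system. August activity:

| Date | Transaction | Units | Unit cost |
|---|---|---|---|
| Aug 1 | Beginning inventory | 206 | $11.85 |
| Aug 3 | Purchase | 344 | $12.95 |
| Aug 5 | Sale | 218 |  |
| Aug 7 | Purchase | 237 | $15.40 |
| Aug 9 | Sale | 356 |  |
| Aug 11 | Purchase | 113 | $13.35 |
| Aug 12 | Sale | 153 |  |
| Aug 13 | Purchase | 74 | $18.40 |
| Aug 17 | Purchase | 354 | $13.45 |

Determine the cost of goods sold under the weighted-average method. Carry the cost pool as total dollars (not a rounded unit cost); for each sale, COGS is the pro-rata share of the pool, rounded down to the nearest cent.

COGS = $9,701.73

After Aug 1: 206 on hand, pool $2,441.10 (≈ $11.8500 each)
After Aug 3: 550 on hand, pool $6,895.90 (≈ $12.5380 each)
Aug 5, sell 218: 218/550 × $6,895.90 → $2,733.28
After Aug 7: 569 on hand, pool $7,812.42 (≈ $13.7301 each)
Aug 9, sell 356: 356/569 × $7,812.42 → $4,887.91
After Aug 11: 326 on hand, pool $4,433.06 (≈ $13.5983 each)
Aug 12, sell 153: 153/326 × $4,433.06 → $2,080.54
After Aug 13: 247 on hand, pool $3,714.12 (≈ $15.0369 each)
After Aug 17: 601 on hand, pool $8,475.42 (≈ $14.1022 each)
Total COGS = $2,733.28 + $4,887.91 + $2,080.54 = $9,701.73
Ending inventory (cost pool remaining) = $8,475.42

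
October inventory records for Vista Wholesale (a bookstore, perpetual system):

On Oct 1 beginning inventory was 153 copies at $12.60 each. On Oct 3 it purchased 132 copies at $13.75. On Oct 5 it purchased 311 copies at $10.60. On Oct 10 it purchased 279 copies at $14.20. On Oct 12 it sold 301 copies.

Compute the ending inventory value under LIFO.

Ending inventory = $6,806.20

Oct 12, 301 sold [LIFO — newest first]: 279 @ $14.20 + 22 @ $10.60 = $4,195.00
Ending inventory: 153 @ $12.60 + 132 @ $13.75 + 289 @ $10.60 = $6,806.20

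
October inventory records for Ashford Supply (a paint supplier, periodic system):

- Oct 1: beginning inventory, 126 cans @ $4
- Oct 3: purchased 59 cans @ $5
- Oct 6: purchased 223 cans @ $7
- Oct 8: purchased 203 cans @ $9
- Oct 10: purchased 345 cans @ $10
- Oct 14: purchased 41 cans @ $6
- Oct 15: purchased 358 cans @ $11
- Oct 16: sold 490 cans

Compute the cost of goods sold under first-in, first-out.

COGS = $3,098

Oct 16, 490 sold [FIFO — oldest first]: 126 @ $4 + 59 @ $5 + 223 @ $7 + 82 @ $9 = $3,098
Ending inventory: 121 @ $9 + 345 @ $10 + 41 @ $6 + 358 @ $11 = $8,723
Check: goods available $11,821 = COGS $3,098 + ending $8,723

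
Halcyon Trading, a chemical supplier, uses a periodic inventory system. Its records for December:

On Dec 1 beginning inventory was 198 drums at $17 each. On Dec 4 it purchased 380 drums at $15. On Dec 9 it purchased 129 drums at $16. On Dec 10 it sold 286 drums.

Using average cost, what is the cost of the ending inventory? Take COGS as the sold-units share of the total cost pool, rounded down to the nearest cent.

Dec 10, sell 286: 286/707 × $11,130.00 → $4,502.37
Ending inventory (cost pool remaining) = $6,627.63
Check: goods available $11,130.00 = COGS $4,502.37 + ending $6,627.63

Ending inventory = $6,627.63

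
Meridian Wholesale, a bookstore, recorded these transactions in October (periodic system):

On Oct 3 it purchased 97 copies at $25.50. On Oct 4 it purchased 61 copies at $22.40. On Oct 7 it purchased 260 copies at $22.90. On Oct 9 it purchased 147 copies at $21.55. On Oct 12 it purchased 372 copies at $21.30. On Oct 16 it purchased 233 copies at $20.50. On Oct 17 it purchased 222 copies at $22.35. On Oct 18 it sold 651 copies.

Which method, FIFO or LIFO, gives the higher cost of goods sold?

FIFO COGS: 97 @ $25.50 + 61 @ $22.40 + 260 @ $22.90 + 147 @ $21.55 + 86 @ $21.30 = $14,793.55
LIFO COGS: 222 @ $22.35 + 233 @ $20.50 + 196 @ $21.30 = $13,913.00

FIFO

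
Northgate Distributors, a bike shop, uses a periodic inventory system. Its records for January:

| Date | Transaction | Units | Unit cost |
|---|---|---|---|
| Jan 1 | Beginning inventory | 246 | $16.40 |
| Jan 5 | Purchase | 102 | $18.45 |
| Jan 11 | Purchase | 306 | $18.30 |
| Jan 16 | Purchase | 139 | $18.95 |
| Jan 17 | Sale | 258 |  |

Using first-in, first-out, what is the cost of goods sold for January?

Jan 17, 258 sold [FIFO — oldest first]: 246 @ $16.40 + 12 @ $18.45 = $4,255.80
Ending inventory: 90 @ $18.45 + 306 @ $18.30 + 139 @ $18.95 = $9,894.35
Check: goods available $14,150.15 = COGS $4,255.80 + ending $9,894.35

COGS = $4,255.80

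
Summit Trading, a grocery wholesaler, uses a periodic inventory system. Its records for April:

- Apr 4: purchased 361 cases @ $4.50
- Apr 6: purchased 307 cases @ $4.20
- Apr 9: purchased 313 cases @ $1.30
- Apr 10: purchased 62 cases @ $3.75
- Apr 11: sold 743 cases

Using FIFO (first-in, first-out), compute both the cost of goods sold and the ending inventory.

Apr 11, 743 sold [FIFO — oldest first]: 361 @ $4.50 + 307 @ $4.20 + 75 @ $1.30 = $3,011.40
Ending inventory: 238 @ $1.30 + 62 @ $3.75 = $541.90

COGS = $3,011.40; ending inventory = $541.90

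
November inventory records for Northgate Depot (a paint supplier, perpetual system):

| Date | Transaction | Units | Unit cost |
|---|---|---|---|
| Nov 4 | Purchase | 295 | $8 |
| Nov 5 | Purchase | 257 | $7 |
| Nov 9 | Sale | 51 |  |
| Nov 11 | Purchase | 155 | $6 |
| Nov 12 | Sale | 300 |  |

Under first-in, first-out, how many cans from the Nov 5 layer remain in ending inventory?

201

Nov 9, 51 sold [FIFO — oldest first]: 51 @ $8 = $408
Nov 12, 300 sold [FIFO — oldest first]: 244 @ $8 + 56 @ $7 = $2,344
Total COGS = $408 + $2,344 = $2,752
Ending inventory: 201 @ $7 + 155 @ $6 = $2,337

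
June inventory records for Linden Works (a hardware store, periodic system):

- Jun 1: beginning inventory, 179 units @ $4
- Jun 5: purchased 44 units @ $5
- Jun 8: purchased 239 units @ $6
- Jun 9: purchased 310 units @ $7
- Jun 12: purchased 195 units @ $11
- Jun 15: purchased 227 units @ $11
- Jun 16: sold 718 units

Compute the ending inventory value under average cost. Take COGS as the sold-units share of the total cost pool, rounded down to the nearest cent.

Ending inventory = $3,660.50

Jun 16, sell 718: 718/1194 × $9,182.00 → $5,521.50
Ending inventory (cost pool remaining) = $3,660.50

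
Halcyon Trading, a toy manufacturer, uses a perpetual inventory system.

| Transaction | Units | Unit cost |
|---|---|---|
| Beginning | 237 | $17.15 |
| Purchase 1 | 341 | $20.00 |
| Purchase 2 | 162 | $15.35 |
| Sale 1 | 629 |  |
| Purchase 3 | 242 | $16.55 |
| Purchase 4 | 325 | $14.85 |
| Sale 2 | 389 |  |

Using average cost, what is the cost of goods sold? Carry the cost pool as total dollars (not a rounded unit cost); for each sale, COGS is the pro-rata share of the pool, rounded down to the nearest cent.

After Beginning: 237 on hand, pool $4,064.55 (≈ $17.1500 each)
After Purchase 1: 578 on hand, pool $10,884.55 (≈ $18.8314 each)
After Purchase 2: 740 on hand, pool $13,371.25 (≈ $18.0693 each)
Sale 1, sell 629: 629/740 × $13,371.25 → $11,365.56
After Purchase 3: 353 on hand, pool $6,010.79 (≈ $17.0277 each)
After Purchase 4: 678 on hand, pool $10,837.04 (≈ $15.9838 each)
Sale 2, sell 389: 389/678 × $10,837.04 → $6,217.71
Total COGS = $11,365.56 + $6,217.71 = $17,583.27
Ending inventory (cost pool remaining) = $4,619.33

COGS = $17,583.27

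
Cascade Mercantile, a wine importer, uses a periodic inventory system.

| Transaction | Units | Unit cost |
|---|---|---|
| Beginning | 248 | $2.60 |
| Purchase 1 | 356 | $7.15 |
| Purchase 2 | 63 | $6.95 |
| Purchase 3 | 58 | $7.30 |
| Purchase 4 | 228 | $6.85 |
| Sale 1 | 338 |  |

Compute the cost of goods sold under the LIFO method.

COGS = $2,346.60

Sale 1 (338) [LIFO — newest first]: 228 @ $6.85 + 58 @ $7.30 + 52 @ $6.95 = $2,346.60
Ending inventory: 248 @ $2.60 + 356 @ $7.15 + 11 @ $6.95 = $3,266.65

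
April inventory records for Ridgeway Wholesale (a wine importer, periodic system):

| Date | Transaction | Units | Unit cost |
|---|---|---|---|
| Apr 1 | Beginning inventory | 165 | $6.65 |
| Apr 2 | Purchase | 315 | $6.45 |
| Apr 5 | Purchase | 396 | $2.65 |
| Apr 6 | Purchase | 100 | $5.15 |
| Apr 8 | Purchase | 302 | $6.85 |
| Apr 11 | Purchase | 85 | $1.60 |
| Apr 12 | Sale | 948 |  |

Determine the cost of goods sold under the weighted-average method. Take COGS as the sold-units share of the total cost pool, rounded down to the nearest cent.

Apr 12, sell 948: 948/1363 × $6,898.10 → $4,797.79
Ending inventory (cost pool remaining) = $2,100.31
Check: goods available $6,898.10 = COGS $4,797.79 + ending $2,100.31

COGS = $4,797.79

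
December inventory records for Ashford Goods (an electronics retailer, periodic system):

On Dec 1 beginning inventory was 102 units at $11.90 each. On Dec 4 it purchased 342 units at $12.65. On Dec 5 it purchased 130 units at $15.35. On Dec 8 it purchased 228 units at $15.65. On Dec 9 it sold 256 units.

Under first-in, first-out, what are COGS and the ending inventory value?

Dec 9, 256 sold [FIFO — oldest first]: 102 @ $11.90 + 154 @ $12.65 = $3,161.90
Ending inventory: 188 @ $12.65 + 130 @ $15.35 + 228 @ $15.65 = $7,941.90

COGS = $3,161.90; ending inventory = $7,941.90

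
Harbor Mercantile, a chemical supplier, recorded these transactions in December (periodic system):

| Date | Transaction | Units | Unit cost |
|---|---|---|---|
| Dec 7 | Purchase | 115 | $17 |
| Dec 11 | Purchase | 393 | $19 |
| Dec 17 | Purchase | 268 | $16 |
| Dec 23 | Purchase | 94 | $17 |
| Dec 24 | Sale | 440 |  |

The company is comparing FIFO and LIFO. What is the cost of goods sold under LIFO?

FIFO COGS: 115 @ $17 + 325 @ $19 = $8,130
LIFO COGS: 94 @ $17 + 268 @ $16 + 78 @ $19 = $7,368

COGS = $7,368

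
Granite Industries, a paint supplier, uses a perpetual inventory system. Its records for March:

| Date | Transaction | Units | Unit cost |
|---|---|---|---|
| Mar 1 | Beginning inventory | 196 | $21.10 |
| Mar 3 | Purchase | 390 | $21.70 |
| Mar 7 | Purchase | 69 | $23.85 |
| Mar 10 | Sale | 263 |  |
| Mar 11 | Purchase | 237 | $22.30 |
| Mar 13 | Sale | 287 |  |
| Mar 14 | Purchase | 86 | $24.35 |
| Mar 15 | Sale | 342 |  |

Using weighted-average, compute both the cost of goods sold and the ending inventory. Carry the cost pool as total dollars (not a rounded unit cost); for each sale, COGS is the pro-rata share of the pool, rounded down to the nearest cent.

After Mar 1: 196 on hand, pool $4,135.60 (≈ $21.1000 each)
After Mar 3: 586 on hand, pool $12,598.60 (≈ $21.4993 each)
After Mar 7: 655 on hand, pool $14,244.25 (≈ $21.7469 each)
Mar 10, sell 263: 263/655 × $14,244.25 → $5,719.44
After Mar 11: 629 on hand, pool $13,809.91 (≈ $21.9553 each)
Mar 13, sell 287: 287/629 × $13,809.91 → $6,301.18
After Mar 14: 428 on hand, pool $9,602.83 (≈ $22.4365 each)
Mar 15, sell 342: 342/428 × $9,602.83 → $7,673.28
Total COGS = $5,719.44 + $6,301.18 + $7,673.28 = $19,693.90
Ending inventory (cost pool remaining) = $1,929.55

COGS = $19,693.90; ending inventory = $1,929.55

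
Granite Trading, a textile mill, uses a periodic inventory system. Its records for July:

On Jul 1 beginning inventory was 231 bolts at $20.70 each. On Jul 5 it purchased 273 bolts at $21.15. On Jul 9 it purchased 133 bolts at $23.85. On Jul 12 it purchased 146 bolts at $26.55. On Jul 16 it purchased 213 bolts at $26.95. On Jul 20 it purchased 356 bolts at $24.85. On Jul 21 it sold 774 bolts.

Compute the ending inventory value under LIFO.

Jul 21, 774 sold [LIFO — newest first]: 356 @ $24.85 + 213 @ $26.95 + 146 @ $26.55 + 59 @ $23.85 = $19,870.40
Ending inventory: 231 @ $20.70 + 273 @ $21.15 + 74 @ $23.85 = $12,320.55

Ending inventory = $12,320.55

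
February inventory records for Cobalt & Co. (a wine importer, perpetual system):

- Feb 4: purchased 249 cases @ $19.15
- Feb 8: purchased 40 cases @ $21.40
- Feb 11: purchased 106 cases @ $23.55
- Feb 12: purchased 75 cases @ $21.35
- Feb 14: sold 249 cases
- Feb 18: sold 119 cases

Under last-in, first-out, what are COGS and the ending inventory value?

Feb 14, 249 sold [LIFO — newest first]: 75 @ $21.35 + 106 @ $23.55 + 40 @ $21.40 + 28 @ $19.15 = $5,489.75
Feb 18, 119 sold [LIFO — newest first]: 119 @ $19.15 = $2,278.85
Total COGS = $5,489.75 + $2,278.85 = $7,768.60
Ending inventory: 102 @ $19.15 = $1,953.30

COGS = $7,768.60; ending inventory = $1,953.30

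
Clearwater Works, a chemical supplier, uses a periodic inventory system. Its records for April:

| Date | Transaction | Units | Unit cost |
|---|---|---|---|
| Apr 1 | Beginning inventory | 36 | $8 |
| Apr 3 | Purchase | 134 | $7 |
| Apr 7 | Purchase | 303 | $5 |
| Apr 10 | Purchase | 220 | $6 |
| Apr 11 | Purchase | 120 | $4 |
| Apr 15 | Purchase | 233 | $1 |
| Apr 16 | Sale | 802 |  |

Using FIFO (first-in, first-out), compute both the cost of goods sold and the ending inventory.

COGS = $4,497; ending inventory = $277

Apr 16, 802 sold [FIFO — oldest first]: 36 @ $8 + 134 @ $7 + 303 @ $5 + 220 @ $6 + 109 @ $4 = $4,497
Ending inventory: 11 @ $4 + 233 @ $1 = $277
Check: goods available $4,774 = COGS $4,497 + ending $277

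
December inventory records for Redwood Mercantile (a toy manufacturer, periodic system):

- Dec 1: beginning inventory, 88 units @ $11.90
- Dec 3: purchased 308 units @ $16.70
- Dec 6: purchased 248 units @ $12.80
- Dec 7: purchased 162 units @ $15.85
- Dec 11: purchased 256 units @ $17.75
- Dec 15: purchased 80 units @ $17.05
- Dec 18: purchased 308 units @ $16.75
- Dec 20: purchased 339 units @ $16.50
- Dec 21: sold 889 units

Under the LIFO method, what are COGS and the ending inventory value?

COGS = $14,992.00; ending inventory = $13,601.40

Dec 21, 889 sold [LIFO — newest first]: 339 @ $16.50 + 308 @ $16.75 + 80 @ $17.05 + 162 @ $17.75 = $14,992.00
Ending inventory: 88 @ $11.90 + 308 @ $16.70 + 248 @ $12.80 + 162 @ $15.85 + 94 @ $17.75 = $13,601.40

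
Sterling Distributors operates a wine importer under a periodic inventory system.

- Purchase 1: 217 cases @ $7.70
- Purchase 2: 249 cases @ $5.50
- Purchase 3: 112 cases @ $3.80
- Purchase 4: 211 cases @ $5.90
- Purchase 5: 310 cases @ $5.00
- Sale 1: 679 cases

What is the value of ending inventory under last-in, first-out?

Ending inventory = $2,787.40

Sale 1 (679) [LIFO — newest first]: 310 @ $5.00 + 211 @ $5.90 + 112 @ $3.80 + 46 @ $5.50 = $3,473.50
Ending inventory: 217 @ $7.70 + 203 @ $5.50 = $2,787.40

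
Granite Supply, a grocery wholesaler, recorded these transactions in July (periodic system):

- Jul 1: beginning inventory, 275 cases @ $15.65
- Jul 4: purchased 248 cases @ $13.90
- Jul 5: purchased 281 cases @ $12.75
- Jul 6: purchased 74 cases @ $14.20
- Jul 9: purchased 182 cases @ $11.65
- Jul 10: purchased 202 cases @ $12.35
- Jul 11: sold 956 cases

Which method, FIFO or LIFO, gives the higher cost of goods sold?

FIFO COGS: 275 @ $15.65 + 248 @ $13.90 + 281 @ $12.75 + 74 @ $14.20 + 78 @ $11.65 = $13,293.20
LIFO COGS: 202 @ $12.35 + 182 @ $11.65 + 74 @ $14.20 + 281 @ $12.75 + 217 @ $13.90 = $12,264.85

FIFO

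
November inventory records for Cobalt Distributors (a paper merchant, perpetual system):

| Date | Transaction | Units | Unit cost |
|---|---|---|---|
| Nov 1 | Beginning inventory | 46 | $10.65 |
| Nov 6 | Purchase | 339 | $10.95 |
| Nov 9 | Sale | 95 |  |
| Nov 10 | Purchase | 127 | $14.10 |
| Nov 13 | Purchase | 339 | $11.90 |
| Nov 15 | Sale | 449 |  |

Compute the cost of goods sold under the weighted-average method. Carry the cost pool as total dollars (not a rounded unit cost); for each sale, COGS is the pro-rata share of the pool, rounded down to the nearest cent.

After Nov 1: 46 on hand, pool $489.90 (≈ $10.6500 each)
After Nov 6: 385 on hand, pool $4,201.95 (≈ $10.9142 each)
Nov 9, sell 95: 95/385 × $4,201.95 → $1,036.84
After Nov 10: 417 on hand, pool $4,955.81 (≈ $11.8844 each)
After Nov 13: 756 on hand, pool $8,989.91 (≈ $11.8914 each)
Nov 15, sell 449: 449/756 × $8,989.91 → $5,339.24
Total COGS = $1,036.84 + $5,339.24 = $6,376.08
Ending inventory (cost pool remaining) = $3,650.67
Check: goods available $10,026.75 = COGS $6,376.08 + ending $3,650.67

COGS = $6,376.08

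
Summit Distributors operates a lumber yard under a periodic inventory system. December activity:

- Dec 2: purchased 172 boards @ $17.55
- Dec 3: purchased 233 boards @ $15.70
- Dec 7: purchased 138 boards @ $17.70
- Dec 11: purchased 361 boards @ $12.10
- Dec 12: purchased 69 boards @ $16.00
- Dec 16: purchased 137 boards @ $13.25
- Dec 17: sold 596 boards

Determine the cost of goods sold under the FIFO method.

COGS = $9,760.60

Dec 17, 596 sold [FIFO — oldest first]: 172 @ $17.55 + 233 @ $15.70 + 138 @ $17.70 + 53 @ $12.10 = $9,760.60
Ending inventory: 308 @ $12.10 + 69 @ $16.00 + 137 @ $13.25 = $6,646.05
Check: goods available $16,406.65 = COGS $9,760.60 + ending $6,646.05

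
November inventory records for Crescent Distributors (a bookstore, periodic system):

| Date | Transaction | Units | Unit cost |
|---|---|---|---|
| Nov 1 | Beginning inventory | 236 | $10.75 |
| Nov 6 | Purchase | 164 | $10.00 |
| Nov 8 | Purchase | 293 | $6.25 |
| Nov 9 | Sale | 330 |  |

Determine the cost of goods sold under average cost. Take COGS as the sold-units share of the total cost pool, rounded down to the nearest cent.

COGS = $2,861.07

Nov 9, sell 330: 330/693 × $6,008.25 → $2,861.07
Ending inventory (cost pool remaining) = $3,147.18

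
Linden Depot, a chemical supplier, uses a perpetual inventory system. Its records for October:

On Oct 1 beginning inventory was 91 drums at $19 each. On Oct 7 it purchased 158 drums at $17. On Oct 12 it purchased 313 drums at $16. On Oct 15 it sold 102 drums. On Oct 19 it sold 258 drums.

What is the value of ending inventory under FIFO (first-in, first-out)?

Ending inventory = $3,232

Oct 15, 102 sold [FIFO — oldest first]: 91 @ $19 + 11 @ $17 = $1,916
Oct 19, 258 sold [FIFO — oldest first]: 147 @ $17 + 111 @ $16 = $4,275
Total COGS = $1,916 + $4,275 = $6,191
Ending inventory: 202 @ $16 = $3,232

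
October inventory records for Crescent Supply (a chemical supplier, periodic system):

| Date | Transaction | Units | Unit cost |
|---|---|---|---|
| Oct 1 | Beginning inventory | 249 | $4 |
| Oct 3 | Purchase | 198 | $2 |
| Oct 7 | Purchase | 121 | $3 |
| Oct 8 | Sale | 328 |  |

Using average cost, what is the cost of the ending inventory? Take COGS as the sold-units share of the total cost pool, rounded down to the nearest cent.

Oct 8, sell 328: 328/568 × $1,755.00 → $1,013.45
Ending inventory (cost pool remaining) = $741.55
Check: goods available $1,755.00 = COGS $1,013.45 + ending $741.55

Ending inventory = $741.55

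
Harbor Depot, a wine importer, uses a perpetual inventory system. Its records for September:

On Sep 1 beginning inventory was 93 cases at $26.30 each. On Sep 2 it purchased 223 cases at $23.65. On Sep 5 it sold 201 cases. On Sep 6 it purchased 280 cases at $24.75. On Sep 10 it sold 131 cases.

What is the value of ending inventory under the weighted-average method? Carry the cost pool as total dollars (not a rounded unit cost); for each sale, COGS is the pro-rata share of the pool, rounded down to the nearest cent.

After Sep 1: 93 on hand, pool $2,445.90 (≈ $26.3000 each)
After Sep 2: 316 on hand, pool $7,719.85 (≈ $24.4299 each)
Sep 5, sell 201: 201/316 × $7,719.85 → $4,910.41
After Sep 6: 395 on hand, pool $9,739.44 (≈ $24.6568 each)
Sep 10, sell 131: 131/395 × $9,739.44 → $3,230.04
Total COGS = $4,910.41 + $3,230.04 = $8,140.45
Ending inventory (cost pool remaining) = $6,509.40
Check: goods available $14,649.85 = COGS $8,140.45 + ending $6,509.40

Ending inventory = $6,509.40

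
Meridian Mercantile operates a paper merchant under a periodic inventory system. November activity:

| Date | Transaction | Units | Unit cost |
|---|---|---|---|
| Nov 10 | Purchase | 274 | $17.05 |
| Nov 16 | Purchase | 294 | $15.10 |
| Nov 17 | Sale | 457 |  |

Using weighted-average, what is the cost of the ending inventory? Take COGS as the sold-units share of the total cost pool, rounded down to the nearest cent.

Nov 17, sell 457: 457/568 × $9,111.10 → $7,330.58
Ending inventory (cost pool remaining) = $1,780.52

Ending inventory = $1,780.52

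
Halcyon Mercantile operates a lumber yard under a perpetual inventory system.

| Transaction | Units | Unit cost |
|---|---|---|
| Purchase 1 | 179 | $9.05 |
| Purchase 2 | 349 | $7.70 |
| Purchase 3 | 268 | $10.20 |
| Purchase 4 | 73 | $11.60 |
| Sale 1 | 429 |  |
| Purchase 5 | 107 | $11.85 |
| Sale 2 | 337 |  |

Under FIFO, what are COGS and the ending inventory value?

Sale 1 (429) [FIFO — oldest first]: 179 @ $9.05 + 250 @ $7.70 = $3,544.95
Sale 2 (337) [FIFO — oldest first]: 99 @ $7.70 + 238 @ $10.20 = $3,189.90
Total COGS = $3,544.95 + $3,189.90 = $6,734.85
Ending inventory: 30 @ $10.20 + 73 @ $11.60 + 107 @ $11.85 = $2,420.75
Check: goods available $9,155.60 = COGS $6,734.85 + ending $2,420.75

COGS = $6,734.85; ending inventory = $2,420.75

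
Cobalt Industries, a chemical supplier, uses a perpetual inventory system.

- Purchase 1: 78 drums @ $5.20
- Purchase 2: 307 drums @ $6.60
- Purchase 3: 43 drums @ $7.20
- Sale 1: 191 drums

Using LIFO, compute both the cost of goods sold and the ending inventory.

COGS = $1,286.40; ending inventory = $1,455.00

Sale 1 (191) [LIFO — newest first]: 43 @ $7.20 + 148 @ $6.60 = $1,286.40
Ending inventory: 78 @ $5.20 + 159 @ $6.60 = $1,455.00
Check: goods available $2,741.40 = COGS $1,286.40 + ending $1,455.00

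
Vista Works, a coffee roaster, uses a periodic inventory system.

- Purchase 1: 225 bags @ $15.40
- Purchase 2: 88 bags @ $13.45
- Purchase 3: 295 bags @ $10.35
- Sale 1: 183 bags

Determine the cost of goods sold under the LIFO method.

Sale 1 (183) [LIFO — newest first]: 183 @ $10.35 = $1,894.05
Ending inventory: 225 @ $15.40 + 88 @ $13.45 + 112 @ $10.35 = $5,807.80
Check: goods available $7,701.85 = COGS $1,894.05 + ending $5,807.80

COGS = $1,894.05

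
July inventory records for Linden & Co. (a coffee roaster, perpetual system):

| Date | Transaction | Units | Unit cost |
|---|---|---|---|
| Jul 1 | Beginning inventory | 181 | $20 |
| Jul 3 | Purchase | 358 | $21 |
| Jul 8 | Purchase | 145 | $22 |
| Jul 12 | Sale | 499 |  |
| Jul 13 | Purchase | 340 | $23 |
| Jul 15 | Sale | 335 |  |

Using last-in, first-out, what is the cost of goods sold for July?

COGS = $18,329

Jul 12, 499 sold [LIFO — newest first]: 145 @ $22 + 354 @ $21 = $10,624
Jul 15, 335 sold [LIFO — newest first]: 335 @ $23 = $7,705
Total COGS = $10,624 + $7,705 = $18,329
Ending inventory: 181 @ $20 + 4 @ $21 + 5 @ $23 = $3,819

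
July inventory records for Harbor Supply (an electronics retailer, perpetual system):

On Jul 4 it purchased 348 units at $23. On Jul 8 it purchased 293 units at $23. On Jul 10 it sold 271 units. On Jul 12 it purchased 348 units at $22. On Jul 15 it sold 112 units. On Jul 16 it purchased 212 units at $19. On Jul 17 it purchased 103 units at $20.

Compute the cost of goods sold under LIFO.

Jul 10, 271 sold [LIFO — newest first]: 271 @ $23 = $6,233
Jul 15, 112 sold [LIFO — newest first]: 112 @ $22 = $2,464
Total COGS = $6,233 + $2,464 = $8,697
Ending inventory: 348 @ $23 + 22 @ $23 + 236 @ $22 + 212 @ $19 + 103 @ $20 = $19,790

COGS = $8,697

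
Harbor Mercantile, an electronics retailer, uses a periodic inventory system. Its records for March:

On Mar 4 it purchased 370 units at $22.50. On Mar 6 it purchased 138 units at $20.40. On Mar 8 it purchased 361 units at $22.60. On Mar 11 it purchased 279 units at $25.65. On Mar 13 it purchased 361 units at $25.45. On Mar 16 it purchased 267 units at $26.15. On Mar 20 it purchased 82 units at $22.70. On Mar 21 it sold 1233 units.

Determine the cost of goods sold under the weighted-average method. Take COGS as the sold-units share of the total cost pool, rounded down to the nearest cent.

COGS = $29,521.68

Mar 21, sell 1233: 1233/1858 × $44,486.05 → $29,521.68
Ending inventory (cost pool remaining) = $14,964.37
Check: goods available $44,486.05 = COGS $29,521.68 + ending $14,964.37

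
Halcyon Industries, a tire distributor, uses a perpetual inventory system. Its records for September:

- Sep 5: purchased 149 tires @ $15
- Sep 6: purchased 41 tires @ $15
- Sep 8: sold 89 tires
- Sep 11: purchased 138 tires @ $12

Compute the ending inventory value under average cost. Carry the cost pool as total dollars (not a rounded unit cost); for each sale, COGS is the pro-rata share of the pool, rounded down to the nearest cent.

After Sep 5: 149 on hand, pool $2,235.00 (≈ $15.0000 each)
After Sep 6: 190 on hand, pool $2,850.00 (≈ $15.0000 each)
Sep 8, sell 89: 89/190 × $2,850.00 → $1,335.00
After Sep 11: 239 on hand, pool $3,171.00 (≈ $13.2678 each)
Ending inventory (cost pool remaining) = $3,171.00

Ending inventory = $3,171.00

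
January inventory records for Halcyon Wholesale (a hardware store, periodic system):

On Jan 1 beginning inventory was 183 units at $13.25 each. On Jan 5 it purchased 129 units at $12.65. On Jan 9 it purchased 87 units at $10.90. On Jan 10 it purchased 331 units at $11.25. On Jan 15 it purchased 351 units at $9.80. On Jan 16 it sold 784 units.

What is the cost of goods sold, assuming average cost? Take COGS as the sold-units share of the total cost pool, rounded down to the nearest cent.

COGS = $8,825.22

Jan 16, sell 784: 784/1081 × $12,168.45 → $8,825.22
Ending inventory (cost pool remaining) = $3,343.23
Check: goods available $12,168.45 = COGS $8,825.22 + ending $3,343.23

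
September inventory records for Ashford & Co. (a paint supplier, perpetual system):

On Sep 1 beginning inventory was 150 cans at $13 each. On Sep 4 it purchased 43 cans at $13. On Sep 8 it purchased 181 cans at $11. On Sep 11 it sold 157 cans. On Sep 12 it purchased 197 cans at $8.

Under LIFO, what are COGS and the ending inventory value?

COGS = $1,727; ending inventory = $4,349

Sep 11, 157 sold [LIFO — newest first]: 157 @ $11 = $1,727
Ending inventory: 150 @ $13 + 43 @ $13 + 24 @ $11 + 197 @ $8 = $4,349
Check: goods available $6,076 = COGS $1,727 + ending $4,349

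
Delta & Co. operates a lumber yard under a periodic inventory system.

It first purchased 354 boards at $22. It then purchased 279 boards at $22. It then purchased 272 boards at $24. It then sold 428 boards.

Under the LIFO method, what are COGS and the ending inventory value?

Sale 1 (428) [LIFO — newest first]: 272 @ $24 + 156 @ $22 = $9,960
Ending inventory: 354 @ $22 + 123 @ $22 = $10,494

COGS = $9,960; ending inventory = $10,494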